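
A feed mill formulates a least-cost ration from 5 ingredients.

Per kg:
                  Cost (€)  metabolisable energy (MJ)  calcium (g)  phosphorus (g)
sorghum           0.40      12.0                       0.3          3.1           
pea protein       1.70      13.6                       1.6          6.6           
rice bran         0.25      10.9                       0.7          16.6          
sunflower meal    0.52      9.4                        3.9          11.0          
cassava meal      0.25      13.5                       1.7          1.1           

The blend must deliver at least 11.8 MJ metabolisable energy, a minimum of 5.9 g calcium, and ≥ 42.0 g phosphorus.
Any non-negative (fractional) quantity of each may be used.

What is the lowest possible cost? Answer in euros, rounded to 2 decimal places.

This is a linear program. Let x1 = kg of sorghum, x2 = kg of pea protein, x3 = kg of rice bran, x4 = kg of sunflower meal, x5 = kg of cassava meal.
min 0.4x1 + 1.7x2 + 0.25x3 + 0.52x4 + 0.25x5 s.t.:
  12x1 + 13.6x2 + 10.9x3 + 9.4x4 + 13.5x5 ≥ 11.8   (metabolisable energy)
  0.3x1 + 1.6x2 + 0.7x3 + 3.9x4 + 1.7x5 ≥ 5.9   (calcium)
  3.1x1 + 6.6x2 + 16.6x3 + 11x4 + 1.1x5 ≥ 42   (phosphorus)
  x1, x2, x3, x4, x5 ≥ 0.
At the optimum only rice bran, sunflower meal are positive (sorghum, pea protein, cassava meal = 0). The calcium and phosphorus requirements are met with equality.
Solving gives x3 = 1.734, x4 = 1.202.
Objective = 0.25·1.734 + 0.52·1.202 = 1.0585.

€1.06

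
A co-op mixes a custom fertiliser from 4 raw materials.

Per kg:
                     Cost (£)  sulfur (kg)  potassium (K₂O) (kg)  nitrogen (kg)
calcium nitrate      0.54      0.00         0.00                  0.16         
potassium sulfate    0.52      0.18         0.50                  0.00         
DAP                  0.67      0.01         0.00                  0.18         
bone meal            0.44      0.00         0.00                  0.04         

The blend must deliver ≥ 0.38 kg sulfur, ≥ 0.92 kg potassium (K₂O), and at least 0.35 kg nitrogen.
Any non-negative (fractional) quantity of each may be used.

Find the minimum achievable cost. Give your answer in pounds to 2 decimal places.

£2.28

This is a linear program. Let x1 = kg of calcium nitrate, x2 = kg of potassium sulfate, x3 = kg of DAP, x4 = kg of bone meal.
Minimize 0.54x1 + 0.52x2 + 0.67x3 + 0.44x4 subject to:
  0.18x2 + 0.01x3 ≥ 0.38   (sulfur)
  0.5x2 ≥ 0.92   (potassium (K₂O))
  0.16x1 + 0.18x3 + 0.04x4 ≥ 0.35   (nitrogen)
  x1, x2, x3, x4 ≥ 0.
The cheapest feasible vertex uses only calcium nitrate, potassium sulfate; DAP, bone meal are not used. There the sulfur and nitrogen constraints are tight.
Solving gives x1 = 2.188, x2 = 2.111.
Cost = 0.54·2.188 + 0.52·2.111 = 2.2792.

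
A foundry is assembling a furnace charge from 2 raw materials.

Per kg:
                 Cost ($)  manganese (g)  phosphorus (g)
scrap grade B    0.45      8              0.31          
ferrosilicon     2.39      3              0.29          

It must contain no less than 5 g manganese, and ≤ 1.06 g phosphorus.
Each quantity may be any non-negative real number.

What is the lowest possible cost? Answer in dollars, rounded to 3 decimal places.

Let x1 = kg of scrap grade B, x2 = kg of ferrosilicon.
Minimise 0.45x1 + 2.39x2 with:
  8x1 + 3x2 ≥ 5   (manganese)
  0.31x1 + 0.29x2 ≤ 1.06   (phosphorus)
  x1, x2 ≥ 0.
The optimal basis is {scrap grade B}; ferrosilicon drops out. There the manganese constraint is tight.
Optimal quantities: scrap grade B = 0.625 kg.
Cost = 0.45·0.625 = 0.28125.

$0.281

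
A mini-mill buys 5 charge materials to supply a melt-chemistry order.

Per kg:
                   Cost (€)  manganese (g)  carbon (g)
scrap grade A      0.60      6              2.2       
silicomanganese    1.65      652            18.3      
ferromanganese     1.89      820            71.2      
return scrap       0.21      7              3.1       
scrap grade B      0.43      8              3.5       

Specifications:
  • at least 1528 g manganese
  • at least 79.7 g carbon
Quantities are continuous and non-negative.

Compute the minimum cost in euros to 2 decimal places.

€3.52

Treat it as an LP. Let x1 = kg of scrap grade A, x2 = kg of silicomanganese, x3 = kg of ferromanganese, x4 = kg of return scrap, x5 = kg of scrap grade B.
Minimise 0.6x1 + 1.65x2 + 1.89x3 + 0.21x4 + 0.43x5 subject to:
  6x1 + 652x2 + 820x3 + 7x4 + 8x5 ≥ 1528   (manganese)
  2.2x1 + 18.3x2 + 71.2x3 + 3.1x4 + 3.5x5 ≥ 79.7   (carbon)
  x1, x2, x3, x4, x5 ≥ 0.
At the optimum only ferromanganese is positive (scrap grade A, silicomanganese, return scrap, scrap grade B = 0). The manganese requirement is met with equality.
Solving gives x3 = 1.863.
Cost = 1.89·1.863 = 3.5211.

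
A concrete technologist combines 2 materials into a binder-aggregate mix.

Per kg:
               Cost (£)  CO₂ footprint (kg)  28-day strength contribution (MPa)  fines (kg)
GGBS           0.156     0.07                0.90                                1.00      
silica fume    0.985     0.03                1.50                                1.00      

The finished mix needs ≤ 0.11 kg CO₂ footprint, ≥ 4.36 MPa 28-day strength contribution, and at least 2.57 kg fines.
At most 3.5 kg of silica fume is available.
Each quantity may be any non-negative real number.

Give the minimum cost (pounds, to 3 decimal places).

£2.672

Let x1 = kg of GGBS, x2 = kg of silica fume.
Minimise 0.156x1 + 0.985x2 with:
  0.07x1 + 0.03x2 ≤ 0.11   (CO₂ footprint)
  0.9x1 + 1.5x2 ≥ 4.36   (28-day strength contribution)
  1x1 + 1x2 ≥ 2.57   (fines)
  x2 ≤ 3.5
  x1, x2 ≥ 0.
Both inputs are positive at the optimum. The CO₂ footprint and 28-day strength contribution requirements are met with equality.
That vertex is x1 = 0.43846, x2 = 2.6436.
Total cost: 0.156·0.43846 + 0.985·2.6436 = 2.67235.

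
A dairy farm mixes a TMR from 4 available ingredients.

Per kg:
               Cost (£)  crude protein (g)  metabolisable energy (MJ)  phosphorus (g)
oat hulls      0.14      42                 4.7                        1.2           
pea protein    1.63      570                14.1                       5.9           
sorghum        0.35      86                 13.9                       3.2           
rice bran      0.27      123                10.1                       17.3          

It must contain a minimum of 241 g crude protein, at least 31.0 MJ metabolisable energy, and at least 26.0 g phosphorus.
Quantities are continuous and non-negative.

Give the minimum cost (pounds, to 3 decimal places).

Set it up as a linear program. Let x1 = kg of oat hulls, x2 = kg of pea protein, x3 = kg of sorghum, x4 = kg of rice bran.
Minimise 0.14x1 + 1.63x2 + 0.35x3 + 0.27x4 subject to:
  42x1 + 570x2 + 86x3 + 123x4 ≥ 241   (crude protein)
  4.7x1 + 14.1x2 + 13.9x3 + 10.1x4 ≥ 31   (metabolisable energy)
  1.2x1 + 5.9x2 + 3.2x3 + 17.3x4 ≥ 26   (phosphorus)
  x1, x2, x3, x4 ≥ 0.
The optimal basis is {sorghum, rice bran}; oat hulls, pea protein drop out. Binding constraints: metabolisable energy and phosphorus.
That vertex is x3 = 1.315, x4 = 1.26.
Objective = 0.35·1.315 + 0.27·1.26 = 0.80045.

£0.800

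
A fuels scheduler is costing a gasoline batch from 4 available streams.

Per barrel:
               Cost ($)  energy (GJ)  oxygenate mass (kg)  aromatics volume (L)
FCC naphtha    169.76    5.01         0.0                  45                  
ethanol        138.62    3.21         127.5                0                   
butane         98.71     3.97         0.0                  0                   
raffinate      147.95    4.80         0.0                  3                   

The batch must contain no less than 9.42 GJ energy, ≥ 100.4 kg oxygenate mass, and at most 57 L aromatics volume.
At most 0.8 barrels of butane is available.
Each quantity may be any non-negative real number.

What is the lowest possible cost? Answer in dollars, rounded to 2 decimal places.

Treat it as an LP. Let x1 = barrels of FCC naphtha, x2 = barrels of ethanol, x3 = barrels of butane, x4 = barrels of raffinate.
Minimize 169.76x1 + 138.62x2 + 98.71x3 + 147.95x4 with:
  5.01x1 + 3.21x2 + 3.97x3 + 4.8x4 ≥ 9.42   (energy)
  127.5x2 ≥ 100.4   (oxygenate mass)
  45x1 + 3x4 ≤ 57   (aromatics volume)
  x3 ≤ 0.8
  x1, x2, x3, x4 ≥ 0.
The minimum-cost mix takes nothing from FCC naphtha — only ethanol, butane, raffinate. There the energy, oxygenate mass, the butane cap constraints are tight.
That vertex is x2 = 0.7875, x3 = 0.8, x4 = 0.7742.
Total cost: 138.62·0.7875 + 98.71·0.8 + 147.95·0.7742 = 302.6741.

$302.67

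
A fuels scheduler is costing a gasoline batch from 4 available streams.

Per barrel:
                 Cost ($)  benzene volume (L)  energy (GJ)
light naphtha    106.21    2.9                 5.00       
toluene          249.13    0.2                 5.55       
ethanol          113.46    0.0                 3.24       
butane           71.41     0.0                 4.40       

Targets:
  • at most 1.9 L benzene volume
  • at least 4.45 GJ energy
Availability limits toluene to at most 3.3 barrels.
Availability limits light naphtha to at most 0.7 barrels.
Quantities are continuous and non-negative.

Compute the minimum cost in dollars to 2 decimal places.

$72.22

Let x1 = barrels of light naphtha, x2 = barrels of toluene, x3 = barrels of ethanol, x4 = barrels of butane.
min 106.21x1 + 249.13x2 + 113.46x3 + 71.41x4 s.t.:
  2.9x1 + 0.2x2 ≤ 1.9   (benzene volume)
  5x1 + 5.55x2 + 3.24x3 + 4.4x4 ≥ 4.45   (energy)
  x2 ≤ 3.3
  x1 ≤ 0.7
  x1, x2, x3, x4 ≥ 0.
At the optimum only butane is positive (light naphtha, toluene, ethanol = 0). The energy requirement is met with equality.
That vertex is x4 = 1.0114.
Objective = 71.41·1.0114 = 72.2241.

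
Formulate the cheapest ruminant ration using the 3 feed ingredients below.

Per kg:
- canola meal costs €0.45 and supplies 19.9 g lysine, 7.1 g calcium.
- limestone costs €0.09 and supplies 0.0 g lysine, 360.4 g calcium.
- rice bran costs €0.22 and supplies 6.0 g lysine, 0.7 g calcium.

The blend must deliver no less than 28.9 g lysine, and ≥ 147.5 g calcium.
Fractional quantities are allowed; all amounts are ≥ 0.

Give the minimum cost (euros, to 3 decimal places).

This is a linear program. Let x1 = kg of canola meal, x2 = kg of limestone, x3 = kg of rice bran.
min 0.45x1 + 0.09x2 + 0.22x3 subject to:
  19.9x1 + 6x3 ≥ 28.9   (lysine)
  7.1x1 + 360.4x2 + 0.7x3 ≥ 147.5   (calcium)
  x1, x2, x3 ≥ 0.
The optimal basis is {canola meal, limestone}; rice bran drops out. The lysine and calcium requirements are met with equality.
So canola meal = 1.452 kg, limestone = 0.3807 kg.
Cost = 0.45·1.452 + 0.09·0.3807 = 0.68766.

€0.688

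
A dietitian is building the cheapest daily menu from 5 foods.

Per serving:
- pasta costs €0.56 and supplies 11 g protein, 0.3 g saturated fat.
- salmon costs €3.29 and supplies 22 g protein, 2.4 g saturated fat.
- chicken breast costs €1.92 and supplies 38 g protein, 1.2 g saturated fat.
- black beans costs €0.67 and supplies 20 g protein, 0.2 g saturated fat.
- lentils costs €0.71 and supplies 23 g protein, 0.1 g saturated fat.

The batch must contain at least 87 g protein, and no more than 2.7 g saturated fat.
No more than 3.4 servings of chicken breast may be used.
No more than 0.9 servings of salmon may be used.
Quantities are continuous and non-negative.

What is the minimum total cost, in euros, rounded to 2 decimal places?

€2.69

Set it up as a linear program. Let x1 = servings of pasta, x2 = servings of salmon, x3 = servings of chicken breast, x4 = servings of black beans, x5 = servings of lentils.
Minimize 0.56x1 + 3.29x2 + 1.92x3 + 0.67x4 + 0.71x5 s.t.:
  11x1 + 22x2 + 38x3 + 20x4 + 23x5 ≥ 87   (protein)
  0.3x1 + 2.4x2 + 1.2x3 + 0.2x4 + 0.1x5 ≤ 2.7   (saturated fat)
  x3 ≤ 3.4
  x2 ≤ 0.9
  x1, x2, x3, x4, x5 ≥ 0.
The optimal basis is {lentils}; pasta, salmon, chicken breast, black beans drop out. There the protein constraint is tight.
Solving gives x5 = 3.783.
Cost = 0.71·3.783 = 2.6859.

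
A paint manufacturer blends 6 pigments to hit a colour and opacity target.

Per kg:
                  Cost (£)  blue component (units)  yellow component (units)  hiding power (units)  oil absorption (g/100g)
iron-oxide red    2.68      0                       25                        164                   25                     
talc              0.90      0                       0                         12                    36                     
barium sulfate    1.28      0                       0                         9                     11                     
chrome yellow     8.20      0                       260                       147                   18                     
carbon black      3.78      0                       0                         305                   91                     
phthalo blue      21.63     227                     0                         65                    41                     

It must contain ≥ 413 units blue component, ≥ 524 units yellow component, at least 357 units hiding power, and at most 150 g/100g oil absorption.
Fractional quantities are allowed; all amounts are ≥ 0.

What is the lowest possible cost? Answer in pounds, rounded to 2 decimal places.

£55.88

Let x1 = kg of iron-oxide red, x2 = kg of talc, x3 = kg of barium sulfate, x4 = kg of chrome yellow, x5 = kg of carbon black, x6 = kg of phthalo blue.
Minimize 2.68x1 + 0.9x2 + 1.28x3 + 8.2x4 + 3.78x5 + 21.63x6 with:
  227x6 ≥ 413   (blue component)
  25x1 + 260x4 ≥ 524   (yellow component)
  164x1 + 12x2 + 9x3 + 147x4 + 305x5 + 65x6 ≥ 357   (hiding power)
  25x1 + 36x2 + 11x3 + 18x4 + 91x5 + 41x6 ≤ 150   (oil absorption)
  x1, x2, x3, x4, x5, x6 ≥ 0.
The cheapest feasible vertex uses only chrome yellow, phthalo blue; iron-oxide red, talc, barium sulfate, carbon black are not used. Binding constraints: blue component and yellow component.
So chrome yellow = 2.0154 kg, phthalo blue = 1.8194 kg.
Objective = 8.2·2.0154 + 21.63·1.8194 = 55.8799.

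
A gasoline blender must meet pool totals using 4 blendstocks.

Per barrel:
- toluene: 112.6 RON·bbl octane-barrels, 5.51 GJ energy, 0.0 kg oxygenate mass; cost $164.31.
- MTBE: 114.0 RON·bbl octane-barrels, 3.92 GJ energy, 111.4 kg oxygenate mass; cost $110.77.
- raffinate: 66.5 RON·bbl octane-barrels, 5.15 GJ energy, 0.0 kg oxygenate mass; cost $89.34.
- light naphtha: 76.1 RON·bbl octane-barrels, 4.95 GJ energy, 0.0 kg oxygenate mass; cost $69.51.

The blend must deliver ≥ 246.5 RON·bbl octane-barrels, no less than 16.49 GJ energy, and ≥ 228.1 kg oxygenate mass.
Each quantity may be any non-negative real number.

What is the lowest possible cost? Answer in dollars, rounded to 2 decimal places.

Treat it as an LP. Let x1 = barrels of toluene, x2 = barrels of MTBE, x3 = barrels of raffinate, x4 = barrels of light naphtha.
Minimise 164.31x1 + 110.77x2 + 89.34x3 + 69.51x4 with:
  112.6x1 + 114x2 + 66.5x3 + 76.1x4 ≥ 246.5   (octane-barrels)
  5.51x1 + 3.92x2 + 5.15x3 + 4.95x4 ≥ 16.49   (energy)
  111.4x2 ≥ 228.1   (oxygenate mass)
  x1, x2, x3, x4 ≥ 0.
At the optimum only MTBE, light naphtha are positive (toluene, raffinate = 0). There the energy and oxygenate mass constraints are tight.
So MTBE = 2.0476 barrels, light naphtha = 1.7098 barrels.
Cost = 110.77·2.0476 + 69.51·1.7098 = 345.6609.

$345.66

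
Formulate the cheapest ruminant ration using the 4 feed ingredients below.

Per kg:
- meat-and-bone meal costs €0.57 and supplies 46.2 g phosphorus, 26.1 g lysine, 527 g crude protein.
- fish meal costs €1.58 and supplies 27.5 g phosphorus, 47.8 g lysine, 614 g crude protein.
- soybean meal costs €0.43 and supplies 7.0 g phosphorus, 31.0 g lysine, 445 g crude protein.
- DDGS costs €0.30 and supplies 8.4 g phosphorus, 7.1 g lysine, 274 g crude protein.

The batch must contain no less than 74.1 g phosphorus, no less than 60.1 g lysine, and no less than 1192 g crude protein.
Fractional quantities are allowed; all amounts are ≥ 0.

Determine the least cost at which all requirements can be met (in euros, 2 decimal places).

Let x1 = kg of meat-and-bone meal, x2 = kg of fish meal, x3 = kg of soybean meal, x4 = kg of DDGS.
Minimise 0.57x1 + 1.58x2 + 0.43x3 + 0.3x4 s.t.:
  46.2x1 + 27.5x2 + 7x3 + 8.4x4 ≥ 74.1   (phosphorus)
  26.1x1 + 47.8x2 + 31x3 + 7.1x4 ≥ 60.1   (lysine)
  527x1 + 614x2 + 445x3 + 274x4 ≥ 1192   (crude protein)
  x1, x2, x3, x4 ≥ 0.
The cheapest feasible vertex uses only meat-and-bone meal, soybean meal; fish meal, DDGS are not used. The phosphorus and crude protein requirements are met with equality.
So meat-and-bone meal = 1.46 kg, soybean meal = 0.9496 kg.
Total cost: 0.57·1.46 + 0.43·0.9496 = 1.2405.

€1.24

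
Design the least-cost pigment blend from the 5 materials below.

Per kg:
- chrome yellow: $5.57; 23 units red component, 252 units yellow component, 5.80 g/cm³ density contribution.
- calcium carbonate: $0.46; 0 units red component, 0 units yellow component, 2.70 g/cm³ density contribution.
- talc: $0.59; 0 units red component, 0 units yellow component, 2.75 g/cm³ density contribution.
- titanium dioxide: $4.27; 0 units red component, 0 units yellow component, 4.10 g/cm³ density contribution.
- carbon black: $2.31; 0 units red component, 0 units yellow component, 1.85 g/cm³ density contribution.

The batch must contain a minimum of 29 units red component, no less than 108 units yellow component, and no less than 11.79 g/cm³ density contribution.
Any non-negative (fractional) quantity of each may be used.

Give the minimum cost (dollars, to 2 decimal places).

$7.79

Let x1 = kg of chrome yellow, x2 = kg of calcium carbonate, x3 = kg of talc, x4 = kg of titanium dioxide, x5 = kg of carbon black.
min 5.57x1 + 0.46x2 + 0.59x3 + 4.27x4 + 2.31x5 with:
  23x1 ≥ 29   (red component)
  252x1 ≥ 108   (yellow component)
  5.8x1 + 2.7x2 + 2.75x3 + 4.1x4 + 1.85x5 ≥ 11.79   (density contribution)
  x1, x2, x3, x4, x5 ≥ 0.
The optimal basis is {chrome yellow, calcium carbonate}; talc, titanium dioxide, carbon black drop out. The red component and density contribution requirements are met with equality.
Solving gives x1 = 1.261, x2 = 1.658.
Hence cost = 5.57·1.261 + 0.46·1.658 = $7.7865.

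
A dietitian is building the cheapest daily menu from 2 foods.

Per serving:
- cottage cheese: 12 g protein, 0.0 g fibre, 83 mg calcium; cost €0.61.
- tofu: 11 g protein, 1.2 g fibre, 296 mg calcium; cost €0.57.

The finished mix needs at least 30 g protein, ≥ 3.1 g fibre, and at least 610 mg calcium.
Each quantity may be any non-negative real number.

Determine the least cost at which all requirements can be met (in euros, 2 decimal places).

€1.55

This is a linear program. Let x1 = servings of cottage cheese, x2 = servings of tofu.
Minimize 0.61x1 + 0.57x2 with:
  12x1 + 11x2 ≥ 30   (protein)
  1.2x2 ≥ 3.1   (fibre)
  83x1 + 296x2 ≥ 610   (calcium)
  x1, x2 ≥ 0.
Both inputs are positive at the optimum. Binding constraints: protein and fibre.
So cottage cheese = 0.1319 servings, tofu = 2.583 servings.
Total cost: 0.61·0.1319 + 0.57·2.583 = 1.5528.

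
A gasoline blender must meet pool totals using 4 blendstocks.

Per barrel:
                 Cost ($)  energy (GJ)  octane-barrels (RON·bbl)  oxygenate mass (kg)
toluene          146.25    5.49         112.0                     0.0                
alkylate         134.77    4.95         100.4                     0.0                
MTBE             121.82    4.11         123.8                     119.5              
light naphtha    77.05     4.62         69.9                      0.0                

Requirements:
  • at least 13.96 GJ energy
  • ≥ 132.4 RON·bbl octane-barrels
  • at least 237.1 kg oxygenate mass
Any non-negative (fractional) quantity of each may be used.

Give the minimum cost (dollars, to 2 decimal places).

Let x1 = barrels of toluene, x2 = barrels of alkylate, x3 = barrels of MTBE, x4 = barrels of light naphtha.
Minimise 146.25x1 + 134.77x2 + 121.82x3 + 77.05x4 with:
  5.49x1 + 4.95x2 + 4.11x3 + 4.62x4 ≥ 13.96   (energy)
  112x1 + 100.4x2 + 123.8x3 + 69.9x4 ≥ 132.4   (octane-barrels)
  119.5x3 ≥ 237.1   (oxygenate mass)
  x1, x2, x3, x4 ≥ 0.
At the optimum only MTBE, light naphtha are positive (toluene, alkylate = 0). The energy and oxygenate mass requirements are met with equality.
Solving gives x3 = 1.9841, x4 = 1.2566.
Cost = 121.82·1.9841 + 77.05·1.2566 = 338.5241.

$338.52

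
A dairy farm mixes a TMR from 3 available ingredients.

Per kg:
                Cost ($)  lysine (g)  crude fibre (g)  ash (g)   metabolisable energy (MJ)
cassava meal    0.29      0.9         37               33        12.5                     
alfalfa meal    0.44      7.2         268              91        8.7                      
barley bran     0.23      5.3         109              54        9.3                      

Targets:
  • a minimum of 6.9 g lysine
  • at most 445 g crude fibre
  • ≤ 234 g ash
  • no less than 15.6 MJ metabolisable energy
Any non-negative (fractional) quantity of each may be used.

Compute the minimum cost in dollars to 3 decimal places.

$0.380

Set it up as a linear program. Let x1 = kg of cassava meal, x2 = kg of alfalfa meal, x3 = kg of barley bran.
Minimize 0.29x1 + 0.44x2 + 0.23x3 with:
  0.9x1 + 7.2x2 + 5.3x3 ≥ 6.9   (lysine)
  37x1 + 268x2 + 109x3 ≤ 445   (crude fibre)
  33x1 + 91x2 + 54x3 ≤ 234   (ash)
  12.5x1 + 8.7x2 + 9.3x3 ≥ 15.6   (metabolisable energy)
  x1, x2, x3 ≥ 0.
The minimum-cost mix takes nothing from alfalfa meal — only cassava meal, barley bran. There the lysine and metabolisable energy constraints are tight.
That vertex is x1 = 0.3198, x3 = 1.248.
Hence cost = 0.29·0.3198 + 0.23·1.248 = $0.37978.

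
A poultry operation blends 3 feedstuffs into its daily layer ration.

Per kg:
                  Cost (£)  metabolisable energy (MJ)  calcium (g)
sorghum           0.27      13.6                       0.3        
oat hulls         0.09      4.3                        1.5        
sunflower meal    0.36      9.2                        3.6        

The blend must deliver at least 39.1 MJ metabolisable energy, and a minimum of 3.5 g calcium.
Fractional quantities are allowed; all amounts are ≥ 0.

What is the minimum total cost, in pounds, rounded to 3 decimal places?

£0.785

This is a linear program. Let x1 = kg of sorghum, x2 = kg of oat hulls, x3 = kg of sunflower meal.
Minimise 0.27x1 + 0.09x2 + 0.36x3 s.t.:
  13.6x1 + 4.3x2 + 9.2x3 ≥ 39.1   (metabolisable energy)
  0.3x1 + 1.5x2 + 3.6x3 ≥ 3.5   (calcium)
  x1, x2, x3 ≥ 0.
The minimum-cost mix takes nothing from sunflower meal — only sorghum, oat hulls. Binding constraints: metabolisable energy and calcium.
Optimal quantities: sorghum = 2.282 kg, oat hulls = 1.877 kg.
Hence cost = 0.27·2.282 + 0.09·1.877 = £0.78507.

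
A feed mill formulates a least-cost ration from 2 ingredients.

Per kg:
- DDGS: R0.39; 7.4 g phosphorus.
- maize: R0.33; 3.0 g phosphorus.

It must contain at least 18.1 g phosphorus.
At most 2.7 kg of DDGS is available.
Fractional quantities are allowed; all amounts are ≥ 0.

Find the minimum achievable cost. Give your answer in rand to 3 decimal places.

This is a linear program. Let x1 = kg of DDGS, x2 = kg of maize.
Minimise 0.39x1 + 0.33x2 subject to:
  7.4x1 + 3x2 ≥ 18.1   (phosphorus)
  x1 ≤ 2.7
  x1, x2 ≥ 0.
At the optimum only DDGS is positive (maize = 0). Binding constraint: phosphorus.
Solving gives x1 = 2.446.
Hence cost = 0.39·2.446 = R0.95394.

R0.954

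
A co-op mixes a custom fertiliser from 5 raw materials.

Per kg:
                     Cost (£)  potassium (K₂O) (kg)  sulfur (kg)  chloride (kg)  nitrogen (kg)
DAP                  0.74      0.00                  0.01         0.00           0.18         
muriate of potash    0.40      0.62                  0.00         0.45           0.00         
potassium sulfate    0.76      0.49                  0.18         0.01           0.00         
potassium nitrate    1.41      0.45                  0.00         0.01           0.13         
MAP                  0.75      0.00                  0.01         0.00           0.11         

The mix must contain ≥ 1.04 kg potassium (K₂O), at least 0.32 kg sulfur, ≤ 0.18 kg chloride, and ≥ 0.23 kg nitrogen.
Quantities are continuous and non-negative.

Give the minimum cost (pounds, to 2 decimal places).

Treat it as an LP. Let x1 = kg of DAP, x2 = kg of muriate of potash, x3 = kg of potassium sulfate, x4 = kg of potassium nitrate, x5 = kg of MAP.
min 0.74x1 + 0.4x2 + 0.76x3 + 1.41x4 + 0.75x5 s.t.:
  0.62x2 + 0.49x3 + 0.45x4 ≥ 1.04   (potassium (K₂O))
  0.01x1 + 0.18x3 + 0.01x5 ≥ 0.32   (sulfur)
  0.45x2 + 0.01x3 + 0.01x4 ≤ 0.18   (chloride)
  0.18x1 + 0.13x4 + 0.11x5 ≥ 0.23   (nitrogen)
  x1, x2, x3, x4, x5 ≥ 0.
The cheapest feasible vertex uses only DAP, muriate of potash, potassium sulfate; potassium nitrate, MAP are not used. Binding constraints: potassium (K₂O), sulfur, nitrogen.
So DAP = 1.278 kg, muriate of potash = 0.3285 kg, potassium sulfate = 1.707 kg.
Cost = 0.74·1.278 + 0.4·0.3285 + 0.76·1.707 = 2.3744.

£2.37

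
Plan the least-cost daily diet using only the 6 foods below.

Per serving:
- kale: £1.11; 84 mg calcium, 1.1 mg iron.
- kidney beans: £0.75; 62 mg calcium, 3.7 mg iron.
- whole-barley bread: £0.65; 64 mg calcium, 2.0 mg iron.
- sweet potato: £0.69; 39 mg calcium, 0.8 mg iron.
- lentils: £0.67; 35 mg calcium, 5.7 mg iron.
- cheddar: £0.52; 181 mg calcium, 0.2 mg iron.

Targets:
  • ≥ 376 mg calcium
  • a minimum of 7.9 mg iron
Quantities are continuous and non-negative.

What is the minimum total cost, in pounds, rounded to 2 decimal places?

This is a linear program. Let x1 = servings of kale, x2 = servings of kidney beans, x3 = servings of whole-barley bread, x4 = servings of sweet potato, x5 = servings of lentils, x6 = servings of cheddar.
Minimise 1.11x1 + 0.75x2 + 0.65x3 + 0.69x4 + 0.67x5 + 0.52x6 s.t.:
  84x1 + 62x2 + 64x3 + 39x4 + 35x5 + 181x6 ≥ 376   (calcium)
  1.1x1 + 3.7x2 + 2x3 + 0.8x4 + 5.7x5 + 0.2x6 ≥ 7.9   (iron)
  x1, x2, x3, x4, x5, x6 ≥ 0.
The optimal basis is {lentils, cheddar}; kale, kidney beans, whole-barley bread, sweet potato drop out. The calcium and iron requirements are met with equality.
Optimal quantities: lentils = 1.322 servings, cheddar = 1.822 servings.
Objective = 0.67·1.322 + 0.52·1.822 = 1.8332.

£1.83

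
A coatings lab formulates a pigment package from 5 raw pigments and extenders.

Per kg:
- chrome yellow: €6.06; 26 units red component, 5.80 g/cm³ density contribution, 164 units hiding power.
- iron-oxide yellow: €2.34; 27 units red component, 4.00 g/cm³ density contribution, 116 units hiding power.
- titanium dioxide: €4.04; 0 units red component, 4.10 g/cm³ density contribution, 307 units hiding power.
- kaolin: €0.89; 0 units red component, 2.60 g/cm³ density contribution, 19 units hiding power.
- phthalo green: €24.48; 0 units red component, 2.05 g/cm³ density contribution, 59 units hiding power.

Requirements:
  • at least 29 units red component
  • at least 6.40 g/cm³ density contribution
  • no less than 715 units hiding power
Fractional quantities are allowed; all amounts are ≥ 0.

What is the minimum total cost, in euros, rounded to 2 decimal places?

€10.28

Treat it as an LP. Let x1 = kg of chrome yellow, x2 = kg of iron-oxide yellow, x3 = kg of titanium dioxide, x4 = kg of kaolin, x5 = kg of phthalo green.
min 6.06x1 + 2.34x2 + 4.04x3 + 0.89x4 + 24.48x5 subject to:
  26x1 + 27x2 ≥ 29   (red component)
  5.8x1 + 4x2 + 4.1x3 + 2.6x4 + 2.05x5 ≥ 6.4   (density contribution)
  164x1 + 116x2 + 307x3 + 19x4 + 59x5 ≥ 715   (hiding power)
  x1, x2, x3, x4, x5 ≥ 0.
The minimum-cost mix takes nothing from chrome yellow, kaolin, phthalo green — only iron-oxide yellow, titanium dioxide. Binding constraints: red component and hiding power.
That vertex is x2 = 1.074, x3 = 1.923.
Total cost: 2.34·1.074 + 4.04·1.923 = 10.2821.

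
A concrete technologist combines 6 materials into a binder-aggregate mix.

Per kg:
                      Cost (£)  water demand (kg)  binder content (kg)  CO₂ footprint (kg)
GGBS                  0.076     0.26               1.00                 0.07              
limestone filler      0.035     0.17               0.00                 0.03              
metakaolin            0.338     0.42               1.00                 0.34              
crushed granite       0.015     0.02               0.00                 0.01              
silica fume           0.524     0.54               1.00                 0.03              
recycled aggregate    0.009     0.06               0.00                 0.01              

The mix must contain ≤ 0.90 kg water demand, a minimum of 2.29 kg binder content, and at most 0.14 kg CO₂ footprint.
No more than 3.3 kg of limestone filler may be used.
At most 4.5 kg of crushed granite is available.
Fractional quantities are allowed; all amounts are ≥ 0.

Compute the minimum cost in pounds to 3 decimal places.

£0.401

Let x1 = kg of GGBS, x2 = kg of limestone filler, x3 = kg of metakaolin, x4 = kg of crushed granite, x5 = kg of silica fume, x6 = kg of recycled aggregate.
Minimize 0.076x1 + 0.035x2 + 0.338x3 + 0.015x4 + 0.524x5 + 0.009x6 s.t.:
  0.26x1 + 0.17x2 + 0.42x3 + 0.02x4 + 0.54x5 + 0.06x6 ≤ 0.9   (water demand)
  1x1 + 1x3 + 1x5 ≥ 2.29   (binder content)
  0.07x1 + 0.03x2 + 0.34x3 + 0.01x4 + 0.03x5 + 0.01x6 ≤ 0.14   (CO₂ footprint)
  x2 ≤ 3.3
  x4 ≤ 4.5
  x1, x2, x3, x4, x5, x6 ≥ 0.
The cheapest feasible vertex uses only GGBS, silica fume; limestone filler, metakaolin, crushed granite, recycled aggregate are not used. The binder content and CO₂ footprint requirements are met with equality.
Optimal quantities: GGBS = 1.782 kg, silica fume = 0.5075 kg.
Total cost: 0.076·1.782 + 0.524·0.5075 = 0.40136.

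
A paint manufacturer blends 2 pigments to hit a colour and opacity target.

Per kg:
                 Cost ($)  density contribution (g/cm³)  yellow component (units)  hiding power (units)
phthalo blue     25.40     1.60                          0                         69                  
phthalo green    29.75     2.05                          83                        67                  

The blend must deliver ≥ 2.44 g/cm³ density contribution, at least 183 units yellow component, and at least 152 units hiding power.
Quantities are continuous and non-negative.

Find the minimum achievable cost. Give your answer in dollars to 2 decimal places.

Let x1 = kg of phthalo blue, x2 = kg of phthalo green.
Minimise 25.4x1 + 29.75x2 s.t.:
  1.6x1 + 2.05x2 ≥ 2.44   (density contribution)
  83x2 ≥ 183   (yellow component)
  69x1 + 67x2 ≥ 152   (hiding power)
  x1, x2 ≥ 0.
Both inputs are positive at the optimum. The yellow component and hiding power requirements are met with equality.
So phthalo blue = 0.06199 kg, phthalo green = 2.205 kg.
Objective = 25.4·0.06199 + 29.75·2.205 = 67.1733.

$67.17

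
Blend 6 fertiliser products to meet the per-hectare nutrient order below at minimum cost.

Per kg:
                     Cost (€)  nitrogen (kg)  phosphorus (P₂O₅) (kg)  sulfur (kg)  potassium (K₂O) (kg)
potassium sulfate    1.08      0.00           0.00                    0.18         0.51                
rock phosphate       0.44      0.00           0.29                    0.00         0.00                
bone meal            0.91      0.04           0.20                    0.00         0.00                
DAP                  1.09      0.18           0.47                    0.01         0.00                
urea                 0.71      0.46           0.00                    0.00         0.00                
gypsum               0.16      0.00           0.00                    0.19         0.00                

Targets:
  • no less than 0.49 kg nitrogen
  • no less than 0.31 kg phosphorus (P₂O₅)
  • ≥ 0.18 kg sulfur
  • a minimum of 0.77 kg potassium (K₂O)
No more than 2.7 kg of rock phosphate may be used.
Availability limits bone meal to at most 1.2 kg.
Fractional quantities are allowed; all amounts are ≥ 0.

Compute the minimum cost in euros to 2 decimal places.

€2.86

Let x1 = kg of potassium sulfate, x2 = kg of rock phosphate, x3 = kg of bone meal, x4 = kg of DAP, x5 = kg of urea, x6 = kg of gypsum.
min 1.08x1 + 0.44x2 + 0.91x3 + 1.09x4 + 0.71x5 + 0.16x6 with:
  0.04x3 + 0.18x4 + 0.46x5 ≥ 0.49   (nitrogen)
  0.29x2 + 0.2x3 + 0.47x4 ≥ 0.31   (phosphorus (P₂O₅))
  0.18x1 + 0.01x4 + 0.19x6 ≥ 0.18   (sulfur)
  0.51x1 ≥ 0.77   (potassium (K₂O))
  x2 ≤ 2.7
  x3 ≤ 1.2
  x1, x2, x3, x4, x5, x6 ≥ 0.
At the optimum only potassium sulfate, rock phosphate, urea are positive (bone meal, DAP, gypsum = 0). The nitrogen, phosphorus (P₂O₅), potassium (K₂O) requirements are met with equality.
So potassium sulfate = 1.51 kg, rock phosphate = 1.069 kg, urea = 1.065 kg.
Hence cost = 1.08·1.51 + 0.44·1.069 + 0.71·1.065 = €2.8573.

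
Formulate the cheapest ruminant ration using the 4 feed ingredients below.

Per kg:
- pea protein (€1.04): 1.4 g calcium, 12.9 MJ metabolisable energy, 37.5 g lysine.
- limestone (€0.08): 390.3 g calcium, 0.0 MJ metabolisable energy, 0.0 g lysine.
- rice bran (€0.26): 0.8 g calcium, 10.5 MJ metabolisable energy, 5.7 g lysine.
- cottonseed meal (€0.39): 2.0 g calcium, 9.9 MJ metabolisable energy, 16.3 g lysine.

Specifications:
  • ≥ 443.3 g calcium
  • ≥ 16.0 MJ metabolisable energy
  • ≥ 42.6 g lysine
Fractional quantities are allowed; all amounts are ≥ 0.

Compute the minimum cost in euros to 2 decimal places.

€1.11

Set it up as a linear program. Let x1 = kg of pea protein, x2 = kg of limestone, x3 = kg of rice bran, x4 = kg of cottonseed meal.
min 1.04x1 + 0.08x2 + 0.26x3 + 0.39x4 s.t.:
  1.4x1 + 390.3x2 + 0.8x3 + 2x4 ≥ 443.3   (calcium)
  12.9x1 + 10.5x3 + 9.9x4 ≥ 16   (metabolisable energy)
  37.5x1 + 5.7x3 + 16.3x4 ≥ 42.6   (lysine)
  x1, x2, x3, x4 ≥ 0.
The cheapest feasible vertex uses only limestone, cottonseed meal; pea protein, rice bran are not used. There the calcium and lysine constraints are tight.
So limestone = 1.122 kg, cottonseed meal = 2.613 kg.
Total cost: 0.08·1.122 + 0.39·2.613 = 1.1088.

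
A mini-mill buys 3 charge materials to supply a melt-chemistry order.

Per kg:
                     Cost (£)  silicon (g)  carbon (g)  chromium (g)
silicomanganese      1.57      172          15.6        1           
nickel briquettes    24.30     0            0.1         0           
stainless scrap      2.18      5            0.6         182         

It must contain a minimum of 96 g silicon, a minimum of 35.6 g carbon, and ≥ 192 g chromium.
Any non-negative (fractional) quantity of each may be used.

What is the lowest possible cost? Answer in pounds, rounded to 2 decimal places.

Treat it as an LP. Let x1 = kg of silicomanganese, x2 = kg of nickel briquettes, x3 = kg of stainless scrap.
min 1.57x1 + 24.3x2 + 2.18x3 subject to:
  172x1 + 5x3 ≥ 96   (silicon)
  15.6x1 + 0.1x2 + 0.6x3 ≥ 35.6   (carbon)
  1x1 + 182x3 ≥ 192   (chromium)
  x1, x2, x3 ≥ 0.
The optimal basis is {silicomanganese, stainless scrap}; nickel briquettes drops out. Binding constraints: carbon and chromium.
That vertex is x1 = 2.242, x3 = 1.043.
Cost = 1.57·2.242 + 2.18·1.043 = 5.7937.

£5.79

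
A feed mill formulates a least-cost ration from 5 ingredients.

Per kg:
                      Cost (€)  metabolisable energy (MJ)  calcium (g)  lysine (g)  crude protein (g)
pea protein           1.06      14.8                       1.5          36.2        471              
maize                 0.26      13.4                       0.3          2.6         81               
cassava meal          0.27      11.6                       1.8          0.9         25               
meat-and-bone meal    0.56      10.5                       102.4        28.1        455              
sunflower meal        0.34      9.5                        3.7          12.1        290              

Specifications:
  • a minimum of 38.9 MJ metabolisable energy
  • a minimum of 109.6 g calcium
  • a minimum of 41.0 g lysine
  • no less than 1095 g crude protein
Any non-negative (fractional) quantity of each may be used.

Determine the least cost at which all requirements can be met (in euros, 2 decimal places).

€1.42

This is a linear program. Let x1 = kg of pea protein, x2 = kg of maize, x3 = kg of cassava meal, x4 = kg of meat-and-bone meal, x5 = kg of sunflower meal.
Minimise 1.06x1 + 0.26x2 + 0.27x3 + 0.56x4 + 0.34x5 subject to:
  14.8x1 + 13.4x2 + 11.6x3 + 10.5x4 + 9.5x5 ≥ 38.9   (metabolisable energy)
  1.5x1 + 0.3x2 + 1.8x3 + 102.4x4 + 3.7x5 ≥ 109.6   (calcium)
  36.2x1 + 2.6x2 + 0.9x3 + 28.1x4 + 12.1x5 ≥ 41   (lysine)
  471x1 + 81x2 + 25x3 + 455x4 + 290x5 ≥ 1095   (crude protein)
  x1, x2, x3, x4, x5 ≥ 0.
The cheapest feasible vertex uses only maize, meat-and-bone meal, sunflower meal; pea protein, cassava meal are not used. There the metabolisable energy, calcium, crude protein constraints are tight.
That vertex is x2 = 0.6899, x4 = 0.9952, x5 = 2.022.
Hence cost = 0.26·0.6899 + 0.56·0.9952 + 0.34·2.022 = €1.4242.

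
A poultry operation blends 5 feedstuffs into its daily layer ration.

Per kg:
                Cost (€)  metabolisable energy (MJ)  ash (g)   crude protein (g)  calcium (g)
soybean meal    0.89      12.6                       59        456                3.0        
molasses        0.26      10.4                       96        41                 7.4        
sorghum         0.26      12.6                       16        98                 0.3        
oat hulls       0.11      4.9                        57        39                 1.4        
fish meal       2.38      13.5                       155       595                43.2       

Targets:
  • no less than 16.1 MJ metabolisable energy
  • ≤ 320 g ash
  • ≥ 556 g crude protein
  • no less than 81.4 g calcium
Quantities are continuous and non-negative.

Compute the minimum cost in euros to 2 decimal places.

€4.43

Let x1 = kg of soybean meal, x2 = kg of molasses, x3 = kg of sorghum, x4 = kg of oat hulls, x5 = kg of fish meal.
min 0.89x1 + 0.26x2 + 0.26x3 + 0.11x4 + 2.38x5 subject to:
  12.6x1 + 10.4x2 + 12.6x3 + 4.9x4 + 13.5x5 ≥ 16.1   (metabolisable energy)
  59x1 + 96x2 + 16x3 + 57x4 + 155x5 ≤ 320   (ash)
  456x1 + 41x2 + 98x3 + 39x4 + 595x5 ≥ 556   (crude protein)
  3x1 + 7.4x2 + 0.3x3 + 1.4x4 + 43.2x5 ≥ 81.4   (calcium)
  x1, x2, x3, x4, x5 ≥ 0.
The minimum-cost mix takes nothing from soybean meal, sorghum, oat hulls — only molasses, fish meal. There the ash and calcium constraints are tight.
Optimal quantities: molasses = 0.40231 kg, fish meal = 1.8153 kg.
Objective = 0.26·0.40231 + 2.38·1.8153 = 4.42501.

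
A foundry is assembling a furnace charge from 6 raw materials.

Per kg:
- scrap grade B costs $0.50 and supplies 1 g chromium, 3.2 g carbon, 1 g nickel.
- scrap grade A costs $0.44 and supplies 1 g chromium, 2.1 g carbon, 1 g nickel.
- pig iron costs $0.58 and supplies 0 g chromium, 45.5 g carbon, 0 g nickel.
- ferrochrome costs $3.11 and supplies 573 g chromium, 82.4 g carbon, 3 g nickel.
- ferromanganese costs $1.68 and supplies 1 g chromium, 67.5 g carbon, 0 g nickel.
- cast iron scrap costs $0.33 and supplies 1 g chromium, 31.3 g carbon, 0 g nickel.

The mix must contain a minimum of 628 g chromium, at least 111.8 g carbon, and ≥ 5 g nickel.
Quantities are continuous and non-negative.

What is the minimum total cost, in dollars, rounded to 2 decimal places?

Let x1 = kg of scrap grade B, x2 = kg of scrap grade A, x3 = kg of pig iron, x4 = kg of ferrochrome, x5 = kg of ferromanganese, x6 = kg of cast iron scrap.
Minimise 0.5x1 + 0.44x2 + 0.58x3 + 3.11x4 + 1.68x5 + 0.33x6 with:
  1x1 + 1x2 + 573x4 + 1x5 + 1x6 ≥ 628   (chromium)
  3.2x1 + 2.1x2 + 45.5x3 + 82.4x4 + 67.5x5 + 31.3x6 ≥ 111.8   (carbon)
  1x1 + 1x2 + 3x4 ≥ 5   (nickel)
  x1, x2, x3, x4, x5, x6 ≥ 0.
The cheapest feasible vertex uses only scrap grade A, ferrochrome, cast iron scrap; scrap grade B, pig iron, ferromanganese are not used. Binding constraints: chromium, carbon, nickel.
So scrap grade A = 1.724 kg, ferrochrome = 1.092 kg, cast iron scrap = 0.5815 kg.
Total cost: 0.44·1.724 + 3.11·1.092 + 0.33·0.5815 = 4.3466.

$4.35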